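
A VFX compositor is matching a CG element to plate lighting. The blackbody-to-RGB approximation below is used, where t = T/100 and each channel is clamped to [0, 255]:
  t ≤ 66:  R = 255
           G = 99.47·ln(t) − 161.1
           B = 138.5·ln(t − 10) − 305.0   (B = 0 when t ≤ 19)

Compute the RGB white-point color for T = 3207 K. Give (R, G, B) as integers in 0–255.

t = 3207/100 = 32.07; the t ≤ 66 branch applies.
R = 255 by definition for t ≤ 66.
G = 99.47·ln 32.07 − 161.1 = 99.47·3.4679 − 161.1 = 183.854.
B = 138.5·ln(32.07 − 10) − 305.0 = 138.5·ln 22.07 − 305.0 = 138.5·3.0942 − 305.0 = 123.549.
Rounded: (255, 184, 124).

(255, 184, 124)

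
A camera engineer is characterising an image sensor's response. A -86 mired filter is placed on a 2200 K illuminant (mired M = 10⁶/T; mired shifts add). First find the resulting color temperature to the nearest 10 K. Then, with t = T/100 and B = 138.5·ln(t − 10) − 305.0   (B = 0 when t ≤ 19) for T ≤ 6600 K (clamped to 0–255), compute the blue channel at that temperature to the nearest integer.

M_in = 10⁶/2200 = 454.55; M_out = 454.55 + (-86) = 368.55.
T_out = 10⁶/368.55 = 2713.4 K → 2710 K; t = 27.1.
B = 138.5·ln(27.1 − 10) − 305.0 = 138.5·ln 17.1 − 305.0 = 138.5·2.8391 − 305.0 = 88.212.
Rounded: 88.

88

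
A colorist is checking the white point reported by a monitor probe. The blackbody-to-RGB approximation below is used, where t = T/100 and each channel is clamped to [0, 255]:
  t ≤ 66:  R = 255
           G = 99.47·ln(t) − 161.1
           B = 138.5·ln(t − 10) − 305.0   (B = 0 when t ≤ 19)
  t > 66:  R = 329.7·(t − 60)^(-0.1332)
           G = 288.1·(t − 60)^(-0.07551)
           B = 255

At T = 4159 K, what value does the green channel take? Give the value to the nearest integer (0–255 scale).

t = 4159/100 = 41.59; the t ≤ 66 branch applies.
G = 99.47·ln 41.59 − 161.1 = 99.47·3.7279 − 161.1 = 209.710.
Rounded: 210.

210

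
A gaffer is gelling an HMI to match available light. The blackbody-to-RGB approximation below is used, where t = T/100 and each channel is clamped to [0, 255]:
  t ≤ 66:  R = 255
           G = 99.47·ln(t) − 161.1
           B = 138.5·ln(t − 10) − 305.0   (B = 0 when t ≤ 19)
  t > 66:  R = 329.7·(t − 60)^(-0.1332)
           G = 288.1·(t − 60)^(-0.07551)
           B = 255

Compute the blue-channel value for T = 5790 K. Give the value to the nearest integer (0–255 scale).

231

t = 5790/100 = 57.9; the t ≤ 66 branch applies.
B = 138.5·ln(57.9 − 10) − 305.0 = 138.5·ln 47.9 − 305.0 = 138.5·3.8691 − 305.0 = 230.872.
Rounded: 231.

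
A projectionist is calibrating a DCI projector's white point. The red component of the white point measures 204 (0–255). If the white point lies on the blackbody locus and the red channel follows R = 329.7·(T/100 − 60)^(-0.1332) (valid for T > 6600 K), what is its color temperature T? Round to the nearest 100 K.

9700 K

(t − 60)^(-0.1332) = 204/329.7 = 0.61874.
t − 60 = 0.61874^(1/-0.1332) = 0.61874^(-7.508) = 36.748, so t = 96.748.
T = 100·t = 9675 K → 9700 K to the nearest 100 K.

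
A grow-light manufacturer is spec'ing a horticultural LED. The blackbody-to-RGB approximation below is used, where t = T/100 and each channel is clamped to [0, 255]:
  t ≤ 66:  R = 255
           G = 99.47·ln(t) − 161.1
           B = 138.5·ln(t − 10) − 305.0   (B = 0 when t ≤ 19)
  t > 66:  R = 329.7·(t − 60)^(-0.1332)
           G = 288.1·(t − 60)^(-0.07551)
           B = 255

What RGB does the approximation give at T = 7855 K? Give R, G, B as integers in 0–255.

t = 7855/100 = 78.55; the t > 66 branch applies.
R = 329.7·(78.55 − 60)^(-0.1332) = 329.7·18.55^(-0.1332) = 329.7·0.67773 = 223.448.
G = 288.1·(78.55 − 60)^(-0.07551) = 288.1·18.55^(-0.07551) = 288.1·0.80210 = 231.084.
B = 255 by definition for t > 66.
Rounded: (223, 231, 255).

R=223, G=231, B=255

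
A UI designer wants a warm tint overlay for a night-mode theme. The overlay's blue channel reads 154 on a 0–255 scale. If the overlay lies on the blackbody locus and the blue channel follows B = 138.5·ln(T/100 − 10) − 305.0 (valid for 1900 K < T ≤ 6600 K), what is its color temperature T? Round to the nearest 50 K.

3750 K

ln(t − 10) = (154 + 305.0) / 138.5 = 3.3141.
t − 10 = e^3.3141 = 27.497, so t = 37.497.
T = 100·t = 3750 K → 3750 K to the nearest 50 K.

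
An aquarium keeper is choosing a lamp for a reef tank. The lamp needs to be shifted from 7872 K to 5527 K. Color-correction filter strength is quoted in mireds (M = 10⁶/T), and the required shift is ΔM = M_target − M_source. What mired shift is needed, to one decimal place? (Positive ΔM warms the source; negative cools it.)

M_source = 10⁶/7872 = 127.033; M_target = 10⁶/5527 = 180.930.
ΔM = 180.930 − 127.033 = 53.897 → +53.9 mireds, a warming shift.

+53.9 mireds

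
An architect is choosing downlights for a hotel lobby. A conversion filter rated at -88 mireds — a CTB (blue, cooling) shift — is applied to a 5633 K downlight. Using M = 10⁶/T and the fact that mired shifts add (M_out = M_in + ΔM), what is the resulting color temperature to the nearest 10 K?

11170 K

M_in = 10⁶/5633 = 177.53 mireds.
M_out = 177.53 + (-88) = 89.53 mireds.
T_out = 10⁶/89.53 = 11170.0 K → 11170 K.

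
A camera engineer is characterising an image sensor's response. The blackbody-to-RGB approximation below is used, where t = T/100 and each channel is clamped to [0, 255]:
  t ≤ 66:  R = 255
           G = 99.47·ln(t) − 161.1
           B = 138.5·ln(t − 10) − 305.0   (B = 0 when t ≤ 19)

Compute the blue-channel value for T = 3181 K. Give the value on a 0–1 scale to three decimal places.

t = 3181/100 = 31.81; the t ≤ 66 branch applies.
B = 138.5·ln(31.81 − 10) − 305.0 = 138.5·ln 21.81 − 305.0 = 138.5·3.0824 − 305.0 = 121.908.
On a 0–1 scale: 121.908/255 = 0.4781 → 0.478.

0.478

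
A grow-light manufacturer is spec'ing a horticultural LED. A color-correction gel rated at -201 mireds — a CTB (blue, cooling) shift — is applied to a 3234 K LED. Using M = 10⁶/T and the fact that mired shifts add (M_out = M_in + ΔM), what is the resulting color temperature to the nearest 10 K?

M_in = 10⁶/3234 = 309.21 mireds.
M_out = 309.21 + (-201) = 108.21 mireds.
T_out = 10⁶/108.21 = 9240.9 K → 9240 K.

9240 K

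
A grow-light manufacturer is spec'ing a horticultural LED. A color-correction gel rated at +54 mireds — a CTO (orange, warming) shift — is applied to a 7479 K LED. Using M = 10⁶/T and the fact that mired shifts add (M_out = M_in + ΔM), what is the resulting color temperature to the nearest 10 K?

5330 K

M_in = 10⁶/7479 = 133.71 mireds.
M_out = 133.71 + (+54) = 187.71 mireds.
T_out = 10⁶/187.71 = 5327.4 K → 5330 K.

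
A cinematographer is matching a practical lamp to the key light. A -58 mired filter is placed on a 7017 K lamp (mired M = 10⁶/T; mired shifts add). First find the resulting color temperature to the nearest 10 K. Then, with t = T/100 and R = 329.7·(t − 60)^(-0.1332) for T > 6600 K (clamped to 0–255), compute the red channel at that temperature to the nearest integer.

192

M_in = 10⁶/7017 = 142.51; M_out = 142.51 + (-58) = 84.51.
T_out = 10⁶/84.51 = 11832.8 K → 11830 K; t = 118.3.
R = 329.7·(118.3 − 60)^(-0.1332) = 329.7·58.3^(-0.1332) = 329.7·0.58185 = 191.837.
Rounded: 192.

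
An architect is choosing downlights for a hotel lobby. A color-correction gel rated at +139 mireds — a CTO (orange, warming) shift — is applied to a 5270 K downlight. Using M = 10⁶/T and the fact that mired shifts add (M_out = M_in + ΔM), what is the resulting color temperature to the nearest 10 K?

3040 K

M_in = 10⁶/5270 = 189.75 mireds.
M_out = 189.75 + (+139) = 328.75 mireds.
T_out = 10⁶/328.75 = 3041.8 K → 3040 K.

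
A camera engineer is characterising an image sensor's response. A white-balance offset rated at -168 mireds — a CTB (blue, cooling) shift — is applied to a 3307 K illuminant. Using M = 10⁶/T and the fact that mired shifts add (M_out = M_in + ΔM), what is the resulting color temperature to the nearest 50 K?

M_in = 10⁶/3307 = 302.39 mireds.
M_out = 302.39 + (-168) = 134.39 mireds.
T_out = 10⁶/134.39 = 7441.1 K → 7450 K.

7450 K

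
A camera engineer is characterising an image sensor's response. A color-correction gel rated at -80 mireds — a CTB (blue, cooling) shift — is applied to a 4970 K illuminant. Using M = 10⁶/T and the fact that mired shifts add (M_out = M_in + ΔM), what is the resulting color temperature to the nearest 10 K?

8250 K

M_in = 10⁶/4970 = 201.21 mireds.
M_out = 201.21 + (-80) = 121.21 mireds.
T_out = 10⁶/121.21 = 8250.3 K → 8250 K.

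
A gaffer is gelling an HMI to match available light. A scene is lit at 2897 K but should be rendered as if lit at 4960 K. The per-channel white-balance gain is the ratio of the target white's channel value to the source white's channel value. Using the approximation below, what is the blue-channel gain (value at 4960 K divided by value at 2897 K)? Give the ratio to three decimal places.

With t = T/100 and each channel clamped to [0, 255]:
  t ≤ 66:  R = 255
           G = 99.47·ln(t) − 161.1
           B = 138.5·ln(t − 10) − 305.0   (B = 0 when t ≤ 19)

1.994

At 2897 K (t = 28.97):
  B = 138.5·ln(28.97 − 10) − 305.0 = 138.5·ln 18.97 − 305.0 = 138.5·2.9429 − 305.0 = 102.586.
At 4960 K (t = 49.6):
  B = 138.5·ln(49.6 − 10) − 305.0 = 138.5·ln 39.6 − 305.0 = 138.5·3.6788 − 305.0 = 204.518.
Gain = 204.518 / 102.586 = 1.9936 → 1.994.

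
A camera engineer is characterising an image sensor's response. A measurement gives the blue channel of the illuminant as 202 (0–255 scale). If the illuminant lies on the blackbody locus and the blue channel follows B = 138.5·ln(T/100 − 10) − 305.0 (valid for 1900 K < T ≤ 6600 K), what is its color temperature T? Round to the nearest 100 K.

4900 K

ln(t − 10) = (202 + 305.0) / 138.5 = 3.6606.
t − 10 = e^3.6606 = 38.887, so t = 48.887.
T = 100·t = 4889 K → 4900 K to the nearest 100 K.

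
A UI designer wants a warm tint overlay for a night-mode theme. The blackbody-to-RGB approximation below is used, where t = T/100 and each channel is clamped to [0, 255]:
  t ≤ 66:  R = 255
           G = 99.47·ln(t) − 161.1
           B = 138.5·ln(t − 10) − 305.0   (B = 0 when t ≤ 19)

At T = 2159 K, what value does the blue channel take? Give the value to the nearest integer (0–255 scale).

t = 2159/100 = 21.59; the t ≤ 66 branch applies.
B = 138.5·ln(21.59 − 10) − 305.0 = 138.5·ln 11.59 − 305.0 = 138.5·2.4501 − 305.0 = 34.345.
Rounded: 34.

34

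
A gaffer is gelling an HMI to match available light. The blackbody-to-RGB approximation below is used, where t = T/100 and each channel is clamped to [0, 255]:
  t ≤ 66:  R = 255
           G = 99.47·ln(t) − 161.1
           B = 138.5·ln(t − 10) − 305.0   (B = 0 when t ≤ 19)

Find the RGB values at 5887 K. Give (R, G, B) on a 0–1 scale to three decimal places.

t = 5887/100 = 58.87; the t ≤ 66 branch applies.
R = 255 by definition for t ≤ 66.
G = 99.47·ln 58.87 − 161.1 = 99.47·4.0753 − 161.1 = 244.273.
B = 138.5·ln(58.87 − 10) − 305.0 = 138.5·ln 48.87 − 305.0 = 138.5·3.8892 − 305.0 = 233.649.
Dividing each by 255: (1.0000, 0.9579, 0.9163) → (1.000, 0.958, 0.916).

(1.000, 0.958, 0.916)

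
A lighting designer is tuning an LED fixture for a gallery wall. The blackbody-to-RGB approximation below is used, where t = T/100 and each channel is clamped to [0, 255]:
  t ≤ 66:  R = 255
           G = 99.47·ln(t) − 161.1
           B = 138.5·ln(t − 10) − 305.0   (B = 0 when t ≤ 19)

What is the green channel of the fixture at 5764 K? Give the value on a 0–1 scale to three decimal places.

t = 5764/100 = 57.64; the t ≤ 66 branch applies.
G = 99.47·ln 57.64 − 161.1 = 99.47·4.0542 − 161.1 = 242.173.
On a 0–1 scale: 242.173/255 = 0.9497 → 0.950.

0.950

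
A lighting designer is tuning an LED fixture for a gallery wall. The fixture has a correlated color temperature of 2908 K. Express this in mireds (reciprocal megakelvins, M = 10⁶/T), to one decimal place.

M = 10⁶ / 2908 = 343.879 → 343.9 mireds.

343.9 mireds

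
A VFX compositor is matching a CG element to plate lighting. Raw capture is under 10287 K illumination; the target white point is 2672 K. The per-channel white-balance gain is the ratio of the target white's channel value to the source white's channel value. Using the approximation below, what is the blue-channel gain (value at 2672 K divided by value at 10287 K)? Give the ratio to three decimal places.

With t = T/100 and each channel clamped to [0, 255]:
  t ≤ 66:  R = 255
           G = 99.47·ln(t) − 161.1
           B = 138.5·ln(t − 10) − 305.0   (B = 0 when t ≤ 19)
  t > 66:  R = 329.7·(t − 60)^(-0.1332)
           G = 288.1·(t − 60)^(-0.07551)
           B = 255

0.334

At 10287 K (t = 102.87):
  B = 255 by definition for t > 66.
At 2672 K (t = 26.72):
  B = 138.5·ln(26.72 − 10) − 305.0 = 138.5·ln 16.72 − 305.0 = 138.5·2.8166 − 305.0 = 85.100.
Gain = 85.100 / 255.000 = 0.3337 → 0.334.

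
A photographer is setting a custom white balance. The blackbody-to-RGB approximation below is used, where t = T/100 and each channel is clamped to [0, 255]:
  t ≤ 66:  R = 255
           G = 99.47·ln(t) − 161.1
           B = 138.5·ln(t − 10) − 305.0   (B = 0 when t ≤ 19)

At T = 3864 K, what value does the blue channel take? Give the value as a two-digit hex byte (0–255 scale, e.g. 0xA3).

0xA0

t = 3864/100 = 38.64; the t ≤ 66 branch applies.
B = 138.5·ln(38.64 − 10) − 305.0 = 138.5·ln 28.64 − 305.0 = 138.5·3.3548 − 305.0 = 159.640.
Rounded: 160; in hex, 0xA0.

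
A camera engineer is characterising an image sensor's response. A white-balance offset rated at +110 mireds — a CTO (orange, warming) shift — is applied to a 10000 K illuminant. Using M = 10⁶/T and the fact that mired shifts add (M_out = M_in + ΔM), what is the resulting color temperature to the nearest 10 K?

M_in = 10⁶/10000 = 100.00 mireds.
M_out = 100.00 + (+110) = 210.00 mireds.
T_out = 10⁶/210.00 = 4761.9 K → 4760 K.

4760 K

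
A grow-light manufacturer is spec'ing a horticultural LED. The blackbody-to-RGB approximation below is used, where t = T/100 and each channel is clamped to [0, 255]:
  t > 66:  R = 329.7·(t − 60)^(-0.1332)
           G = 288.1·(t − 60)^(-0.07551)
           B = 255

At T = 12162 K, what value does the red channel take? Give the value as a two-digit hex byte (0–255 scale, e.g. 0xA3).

0xBE

t = 12162/100 = 121.62; the t > 66 branch applies.
R = 329.7·(121.62 − 60)^(-0.1332) = 329.7·61.62^(-0.1332) = 329.7·0.57758 = 190.427.
Rounded: 190; in hex, 0xBE.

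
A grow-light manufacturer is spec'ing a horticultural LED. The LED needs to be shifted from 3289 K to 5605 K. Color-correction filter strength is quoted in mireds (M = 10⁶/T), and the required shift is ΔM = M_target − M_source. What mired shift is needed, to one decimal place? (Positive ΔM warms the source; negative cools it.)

-125.6 mireds

M_source = 10⁶/3289 = 304.044; M_target = 10⁶/5605 = 178.412.
ΔM = 178.412 − 304.044 = -125.632 → -125.6 mireds, a cooling shift.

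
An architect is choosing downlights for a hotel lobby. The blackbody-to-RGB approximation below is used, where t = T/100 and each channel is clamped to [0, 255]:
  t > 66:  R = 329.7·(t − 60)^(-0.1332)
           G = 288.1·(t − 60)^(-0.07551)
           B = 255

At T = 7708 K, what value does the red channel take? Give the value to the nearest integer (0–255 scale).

t = 7708/100 = 77.08; the t > 66 branch applies.
R = 329.7·(77.08 − 60)^(-0.1332) = 329.7·17.08^(-0.1332) = 329.7·0.68522 = 225.918.
Rounded: 226.

226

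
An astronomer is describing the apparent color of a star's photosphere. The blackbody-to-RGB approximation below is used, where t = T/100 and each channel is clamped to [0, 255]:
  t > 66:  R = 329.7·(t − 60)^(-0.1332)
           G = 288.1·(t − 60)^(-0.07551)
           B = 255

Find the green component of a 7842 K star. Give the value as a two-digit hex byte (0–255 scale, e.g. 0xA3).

t = 7842/100 = 78.42; the t > 66 branch applies.
G = 288.1·(78.42 − 60)^(-0.07551) = 288.1·18.42^(-0.07551) = 288.1·0.80252 = 231.207.
Rounded: 231; in hex, 0xE7.

0xE7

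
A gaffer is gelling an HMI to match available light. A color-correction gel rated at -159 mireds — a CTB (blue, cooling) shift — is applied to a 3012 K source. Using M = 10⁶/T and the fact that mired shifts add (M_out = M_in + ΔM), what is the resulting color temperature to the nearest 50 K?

M_in = 10⁶/3012 = 332.01 mireds.
M_out = 332.01 + (-159) = 173.01 mireds.
T_out = 10⁶/173.01 = 5780.2 K → 5800 K.

5800 K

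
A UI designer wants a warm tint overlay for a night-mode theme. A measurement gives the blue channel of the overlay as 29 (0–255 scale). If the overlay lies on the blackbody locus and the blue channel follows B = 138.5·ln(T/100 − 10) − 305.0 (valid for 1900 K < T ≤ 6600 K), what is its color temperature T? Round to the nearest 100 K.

ln(t − 10) = (29 + 305.0) / 138.5 = 2.4116.
t − 10 = e^2.4116 = 11.151, so t = 21.151.
T = 100·t = 2115 K → 2100 K to the nearest 100 K.

2100 K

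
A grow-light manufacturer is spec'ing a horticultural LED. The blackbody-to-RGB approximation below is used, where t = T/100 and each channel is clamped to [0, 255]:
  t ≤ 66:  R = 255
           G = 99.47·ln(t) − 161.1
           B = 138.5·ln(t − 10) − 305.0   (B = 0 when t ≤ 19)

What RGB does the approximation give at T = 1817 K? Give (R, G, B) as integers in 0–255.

t = 1817/100 = 18.17; the t ≤ 66 branch applies.
R = 255 by definition for t ≤ 66.
G = 99.47·ln 18.17 − 161.1 = 99.47·2.8998 − 161.1 = 127.340.
t = 18.17 ≤ 19, so B = 0.
Rounded: (255, 127, 0).

(255, 127, 0)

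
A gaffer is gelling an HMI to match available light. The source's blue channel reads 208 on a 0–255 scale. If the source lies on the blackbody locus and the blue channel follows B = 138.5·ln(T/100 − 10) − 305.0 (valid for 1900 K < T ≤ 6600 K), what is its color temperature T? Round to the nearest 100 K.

5100 K

ln(t − 10) = (208 + 305.0) / 138.5 = 3.7040.
t − 10 = e^3.7040 = 40.608, so t = 50.608.
T = 100·t = 5061 K → 5100 K to the nearest 100 K.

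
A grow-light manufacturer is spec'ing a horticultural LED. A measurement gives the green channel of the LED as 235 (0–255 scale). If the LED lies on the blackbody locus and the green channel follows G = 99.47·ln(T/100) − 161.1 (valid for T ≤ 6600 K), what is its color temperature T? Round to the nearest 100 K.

5400 K

ln t = (235 + 161.1) / 99.47 = 3.9821.
t = e^3.9821 = 53.630.
T = 100·t = 5363 K → 5400 K to the nearest 100 K.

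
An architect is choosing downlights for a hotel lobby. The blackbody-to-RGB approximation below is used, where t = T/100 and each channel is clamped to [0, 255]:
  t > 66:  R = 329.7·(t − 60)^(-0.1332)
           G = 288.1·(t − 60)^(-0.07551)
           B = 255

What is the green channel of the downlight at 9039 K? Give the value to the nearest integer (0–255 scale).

223

t = 9039/100 = 90.39; the t > 66 branch applies.
G = 288.1·(90.39 − 60)^(-0.07551) = 288.1·30.39^(-0.07551) = 288.1·0.77275 = 222.629.
Rounded: 223.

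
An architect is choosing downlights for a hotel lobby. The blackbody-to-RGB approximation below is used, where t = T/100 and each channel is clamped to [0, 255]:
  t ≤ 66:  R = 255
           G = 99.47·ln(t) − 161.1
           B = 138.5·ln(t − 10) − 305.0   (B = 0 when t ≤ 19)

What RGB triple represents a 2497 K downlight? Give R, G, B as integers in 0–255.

R=255, G=159, B=70

t = 2497/100 = 24.97; the t ≤ 66 branch applies.
R = 255 by definition for t ≤ 66.
G = 99.47·ln 24.97 − 161.1 = 99.47·3.2177 − 161.1 = 158.962.
B = 138.5·ln(24.97 − 10) − 305.0 = 138.5·ln 14.97 − 305.0 = 138.5·2.7060 − 305.0 = 69.788.
Rounded: (255, 159, 70).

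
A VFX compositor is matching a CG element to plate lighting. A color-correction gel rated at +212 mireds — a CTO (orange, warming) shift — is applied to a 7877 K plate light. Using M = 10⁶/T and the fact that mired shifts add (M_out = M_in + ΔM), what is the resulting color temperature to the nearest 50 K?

M_in = 10⁶/7877 = 126.95 mireds.
M_out = 126.95 + (+212) = 338.95 mireds.
T_out = 10⁶/338.95 = 2950.3 K → 2950 K.

2950 K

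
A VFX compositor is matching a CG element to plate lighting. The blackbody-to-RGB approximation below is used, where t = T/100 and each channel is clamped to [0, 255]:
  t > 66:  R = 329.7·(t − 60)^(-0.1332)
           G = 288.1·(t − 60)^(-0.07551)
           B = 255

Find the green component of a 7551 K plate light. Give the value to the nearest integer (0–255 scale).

t = 7551/100 = 75.51; the t > 66 branch applies.
G = 288.1·(75.51 − 60)^(-0.07551) = 288.1·15.51^(-0.07551) = 288.1·0.81301 = 234.229.
Rounded: 234.

234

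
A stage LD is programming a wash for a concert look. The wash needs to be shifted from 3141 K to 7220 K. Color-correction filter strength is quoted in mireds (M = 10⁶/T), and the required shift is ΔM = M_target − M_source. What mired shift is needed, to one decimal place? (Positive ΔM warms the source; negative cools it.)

M_source = 10⁶/3141 = 318.370; M_target = 10⁶/7220 = 138.504.
ΔM = 138.504 − 318.370 = -179.866 → -179.9 mireds, a cooling shift.

-179.9 mireds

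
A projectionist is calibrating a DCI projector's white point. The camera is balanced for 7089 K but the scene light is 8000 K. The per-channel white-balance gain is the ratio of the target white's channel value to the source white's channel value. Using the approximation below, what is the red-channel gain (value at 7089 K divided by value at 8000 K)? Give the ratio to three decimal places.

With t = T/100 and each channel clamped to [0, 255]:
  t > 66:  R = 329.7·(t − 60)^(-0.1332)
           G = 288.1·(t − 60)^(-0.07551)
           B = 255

1.084

At 8000 K (t = 80):
  R = 329.7·(80 − 60)^(-0.1332) = 329.7·20^(-0.1332) = 329.7·0.67097 = 221.219.
At 7089 K (t = 70.89):
  R = 329.7·(70.89 − 60)^(-0.1332) = 329.7·10.89^(-0.1332) = 329.7·0.72756 = 239.876.
Gain = 239.876 / 221.219 = 1.0843 → 1.084.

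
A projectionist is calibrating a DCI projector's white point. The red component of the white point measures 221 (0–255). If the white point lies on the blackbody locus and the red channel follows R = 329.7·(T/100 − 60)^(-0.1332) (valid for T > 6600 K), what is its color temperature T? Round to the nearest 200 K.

(t − 60)^(-0.1332) = 221/329.7 = 0.67031.
t − 60 = 0.67031^(1/-0.1332) = 0.67031^(-7.508) = 20.149, so t = 80.149.
T = 100·t = 8015 K → 8000 K to the nearest 200 K.

8000 K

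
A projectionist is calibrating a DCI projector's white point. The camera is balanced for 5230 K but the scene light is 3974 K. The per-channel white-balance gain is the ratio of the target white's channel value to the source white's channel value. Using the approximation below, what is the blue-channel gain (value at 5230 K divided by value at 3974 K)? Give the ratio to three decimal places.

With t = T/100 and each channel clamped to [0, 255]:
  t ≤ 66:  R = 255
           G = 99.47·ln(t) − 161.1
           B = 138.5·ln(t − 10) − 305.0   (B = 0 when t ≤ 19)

At 3974 K (t = 39.74):
  B = 138.5·ln(39.74 − 10) − 305.0 = 138.5·ln 29.74 − 305.0 = 138.5·3.3925 − 305.0 = 164.860.
At 5230 K (t = 52.3):
  B = 138.5·ln(52.3 − 10) − 305.0 = 138.5·ln 42.3 − 305.0 = 138.5·3.7448 − 305.0 = 213.653.
Gain = 213.653 / 164.860 = 1.2960 → 1.296.

1.296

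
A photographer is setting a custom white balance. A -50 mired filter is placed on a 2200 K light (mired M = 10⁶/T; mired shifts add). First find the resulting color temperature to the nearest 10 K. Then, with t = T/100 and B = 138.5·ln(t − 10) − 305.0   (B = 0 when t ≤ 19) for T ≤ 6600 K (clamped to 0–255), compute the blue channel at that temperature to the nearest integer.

M_in = 10⁶/2200 = 454.55; M_out = 454.55 + (-50) = 404.55.
T_out = 10⁶/404.55 = 2471.9 K → 2470 K; t = 24.7.
B = 138.5·ln(24.7 − 10) − 305.0 = 138.5·ln 14.7 − 305.0 = 138.5·2.6878 − 305.0 = 67.267.
Rounded: 67.

67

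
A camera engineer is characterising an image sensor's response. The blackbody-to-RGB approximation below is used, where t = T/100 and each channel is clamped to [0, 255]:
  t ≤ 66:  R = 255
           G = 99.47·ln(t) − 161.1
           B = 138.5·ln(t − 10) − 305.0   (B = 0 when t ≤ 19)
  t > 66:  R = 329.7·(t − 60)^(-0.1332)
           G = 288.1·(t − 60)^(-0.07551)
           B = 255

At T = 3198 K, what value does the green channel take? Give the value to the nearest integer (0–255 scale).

184

t = 3198/100 = 31.98; the t ≤ 66 branch applies.
G = 99.47·ln 31.98 − 161.1 = 99.47·3.4651 − 161.1 = 183.575.
Rounded: 184.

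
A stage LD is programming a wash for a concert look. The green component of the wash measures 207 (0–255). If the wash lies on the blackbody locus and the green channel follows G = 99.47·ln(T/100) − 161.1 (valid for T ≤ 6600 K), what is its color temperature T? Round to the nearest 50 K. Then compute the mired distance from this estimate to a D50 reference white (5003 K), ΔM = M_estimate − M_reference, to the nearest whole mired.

ln t = (207 + 161.1) / 99.47 = 3.7006.
t = e^3.7006 = 40.472.
T = 100·t = 4047 K → 4050 K to the nearest 50 K.
M_estimate = 10⁶/4050 = 246.91; M_reference = 10⁶/5003 = 199.88.
ΔM = 246.91 − 199.88 = 47.03 → +47 mireds.

+47 mireds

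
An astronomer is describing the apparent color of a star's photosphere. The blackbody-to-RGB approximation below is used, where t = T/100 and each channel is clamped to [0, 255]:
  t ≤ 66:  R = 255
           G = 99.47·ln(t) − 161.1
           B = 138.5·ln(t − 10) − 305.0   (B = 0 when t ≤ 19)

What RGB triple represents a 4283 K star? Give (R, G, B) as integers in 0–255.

t = 4283/100 = 42.83; the t ≤ 66 branch applies.
R = 255 by definition for t ≤ 66.
G = 99.47·ln 42.83 − 161.1 = 99.47·3.7572 − 161.1 = 212.633.
B = 138.5·ln(42.83 − 10) − 305.0 = 138.5·ln 32.83 − 305.0 = 138.5·3.4913 − 305.0 = 178.551.
Rounded: (255, 213, 179).

(255, 213, 179)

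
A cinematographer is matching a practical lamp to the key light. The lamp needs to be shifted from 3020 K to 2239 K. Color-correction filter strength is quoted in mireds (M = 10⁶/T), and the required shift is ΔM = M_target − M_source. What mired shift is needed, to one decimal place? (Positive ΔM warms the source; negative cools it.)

+115.5 mireds

M_source = 10⁶/3020 = 331.126; M_target = 10⁶/2239 = 446.628.
ΔM = 446.628 − 331.126 = 115.502 → +115.5 mireds, a warming shift.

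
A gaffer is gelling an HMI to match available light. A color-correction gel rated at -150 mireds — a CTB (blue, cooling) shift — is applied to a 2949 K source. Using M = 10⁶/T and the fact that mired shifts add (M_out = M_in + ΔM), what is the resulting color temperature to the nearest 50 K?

M_in = 10⁶/2949 = 339.10 mireds.
M_out = 339.10 + (-150) = 189.10 mireds.
T_out = 10⁶/189.10 = 5288.3 K → 5300 K.

5300 K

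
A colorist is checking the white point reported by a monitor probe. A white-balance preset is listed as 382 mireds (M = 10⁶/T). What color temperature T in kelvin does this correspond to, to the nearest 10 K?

T = 10⁶ / 382 = 2617.80 K → 2620 K.

2620 K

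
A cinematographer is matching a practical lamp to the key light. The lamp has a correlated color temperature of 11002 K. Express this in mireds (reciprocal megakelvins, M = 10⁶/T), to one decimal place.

M = 10⁶ / 11002 = 90.893 → 90.9 mireds.

90.9 mireds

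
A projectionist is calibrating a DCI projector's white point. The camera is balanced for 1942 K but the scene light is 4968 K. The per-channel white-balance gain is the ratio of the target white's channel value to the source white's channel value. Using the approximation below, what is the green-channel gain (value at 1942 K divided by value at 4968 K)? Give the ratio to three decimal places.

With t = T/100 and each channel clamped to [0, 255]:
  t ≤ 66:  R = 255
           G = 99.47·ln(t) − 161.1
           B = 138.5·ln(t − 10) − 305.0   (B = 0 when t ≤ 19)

0.589

At 4968 K (t = 49.68):
  G = 99.47·ln 49.68 − 161.1 = 99.47·3.9056 − 161.1 = 227.390.
At 1942 K (t = 19.42):
  G = 99.47·ln 19.42 − 161.1 = 99.47·2.9663 − 161.1 = 133.958.
Gain = 133.958 / 227.390 = 0.5891 → 0.589.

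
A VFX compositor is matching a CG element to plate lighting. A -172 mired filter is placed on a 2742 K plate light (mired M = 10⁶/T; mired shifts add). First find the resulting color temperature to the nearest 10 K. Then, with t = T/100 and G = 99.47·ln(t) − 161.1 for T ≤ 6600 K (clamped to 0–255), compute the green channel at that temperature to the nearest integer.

232

M_in = 10⁶/2742 = 364.70; M_out = 364.70 + (-172) = 192.70.
T_out = 10⁶/192.70 = 5189.5 K → 5190 K; t = 51.9.
G = 99.47·ln 51.9 − 161.1 = 99.47·3.9493 − 161.1 = 231.739.
Rounded: 232.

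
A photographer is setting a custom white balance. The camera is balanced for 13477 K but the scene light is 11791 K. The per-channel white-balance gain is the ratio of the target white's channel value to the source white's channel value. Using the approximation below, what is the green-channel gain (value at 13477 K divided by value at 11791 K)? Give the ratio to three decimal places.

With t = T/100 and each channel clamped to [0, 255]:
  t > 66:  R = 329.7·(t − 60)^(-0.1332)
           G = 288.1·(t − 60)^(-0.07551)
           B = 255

0.981

At 11791 K (t = 117.91):
  G = 288.1·(117.91 − 60)^(-0.07551) = 288.1·57.91^(-0.07551) = 288.1·0.73603 = 212.050.
At 13477 K (t = 134.77):
  G = 288.1·(134.77 − 60)^(-0.07551) = 288.1·74.77^(-0.07551) = 288.1·0.72196 = 207.997.
Gain = 207.997 / 212.050 = 0.9809 → 0.981.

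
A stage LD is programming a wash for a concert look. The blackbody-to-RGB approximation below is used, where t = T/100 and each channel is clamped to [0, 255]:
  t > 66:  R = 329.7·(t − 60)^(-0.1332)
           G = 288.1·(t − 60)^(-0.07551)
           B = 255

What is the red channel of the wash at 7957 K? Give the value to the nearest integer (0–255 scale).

222

t = 7957/100 = 79.57; the t > 66 branch applies.
R = 329.7·(79.57 − 60)^(-0.1332) = 329.7·19.57^(-0.1332) = 329.7·0.67291 = 221.860.
Rounded: 222.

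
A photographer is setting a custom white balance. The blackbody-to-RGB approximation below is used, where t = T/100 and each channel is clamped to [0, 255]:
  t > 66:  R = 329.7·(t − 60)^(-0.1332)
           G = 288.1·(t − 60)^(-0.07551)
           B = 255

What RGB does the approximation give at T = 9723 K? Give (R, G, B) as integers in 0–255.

(204, 219, 255)

t = 9723/100 = 97.23; the t > 66 branch applies.
R = 329.7·(97.23 − 60)^(-0.1332) = 329.7·37.23^(-0.1332) = 329.7·0.61767 = 203.646.
G = 288.1·(97.23 − 60)^(-0.07551) = 288.1·37.23^(-0.07551) = 288.1·0.76100 = 219.243.
B = 255 by definition for t > 66.
Rounded: (204, 219, 255).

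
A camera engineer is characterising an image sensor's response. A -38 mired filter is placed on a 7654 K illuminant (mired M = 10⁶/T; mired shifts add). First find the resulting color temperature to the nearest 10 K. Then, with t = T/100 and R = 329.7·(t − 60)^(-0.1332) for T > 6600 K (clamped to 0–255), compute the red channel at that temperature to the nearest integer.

197

M_in = 10⁶/7654 = 130.65; M_out = 130.65 + (-38) = 92.65.
T_out = 10⁶/92.65 = 10793.2 K → 10790 K; t = 107.9.
R = 329.7·(107.9 − 60)^(-0.1332) = 329.7·47.9^(-0.1332) = 329.7·0.59728 = 196.924.
Rounded: 197.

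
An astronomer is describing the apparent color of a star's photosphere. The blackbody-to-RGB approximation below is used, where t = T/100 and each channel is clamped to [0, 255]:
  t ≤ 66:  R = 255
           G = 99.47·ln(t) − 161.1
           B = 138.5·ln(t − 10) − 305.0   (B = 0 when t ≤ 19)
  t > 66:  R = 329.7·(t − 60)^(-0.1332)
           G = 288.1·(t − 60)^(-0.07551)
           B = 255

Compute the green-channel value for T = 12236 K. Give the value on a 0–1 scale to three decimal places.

0.827

t = 12236/100 = 122.36; the t > 66 branch applies.
G = 288.1·(122.36 − 60)^(-0.07551) = 288.1·62.36^(-0.07551) = 288.1·0.73193 = 210.868.
On a 0–1 scale: 210.868/255 = 0.8269 → 0.827.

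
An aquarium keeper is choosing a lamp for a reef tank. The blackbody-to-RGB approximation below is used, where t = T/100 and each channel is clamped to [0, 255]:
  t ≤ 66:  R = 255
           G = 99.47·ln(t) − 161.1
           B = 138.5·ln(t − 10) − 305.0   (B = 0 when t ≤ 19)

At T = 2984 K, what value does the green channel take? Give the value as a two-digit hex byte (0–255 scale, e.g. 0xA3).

0xB1

t = 2984/100 = 29.84; the t ≤ 66 branch applies.
G = 99.47·ln 29.84 − 161.1 = 99.47·3.3958 − 161.1 = 176.685.
Rounded: 177; in hex, 0xB1.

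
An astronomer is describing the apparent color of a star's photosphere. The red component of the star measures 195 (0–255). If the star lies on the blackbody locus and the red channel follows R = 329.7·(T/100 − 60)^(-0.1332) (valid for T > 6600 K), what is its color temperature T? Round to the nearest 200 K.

(t − 60)^(-0.1332) = 195/329.7 = 0.59145.
t − 60 = 0.59145^(1/-0.1332) = 0.59145^(-7.508) = 51.564, so t = 111.564.
T = 100·t = 11156 K → 11200 K to the nearest 200 K.

11200 K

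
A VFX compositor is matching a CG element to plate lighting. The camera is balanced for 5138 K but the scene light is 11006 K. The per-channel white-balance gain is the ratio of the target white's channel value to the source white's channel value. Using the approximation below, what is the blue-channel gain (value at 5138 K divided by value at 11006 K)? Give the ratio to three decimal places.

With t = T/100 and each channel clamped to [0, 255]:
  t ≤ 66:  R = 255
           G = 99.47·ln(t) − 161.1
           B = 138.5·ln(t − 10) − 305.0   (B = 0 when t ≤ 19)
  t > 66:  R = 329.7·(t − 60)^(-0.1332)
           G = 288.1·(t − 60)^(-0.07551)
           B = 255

0.826

At 11006 K (t = 110.06):
  B = 255 by definition for t > 66.
At 5138 K (t = 51.38):
  B = 138.5·ln(51.38 − 10) − 305.0 = 138.5·ln 41.38 − 305.0 = 138.5·3.7228 − 305.0 = 210.607.
Gain = 210.607 / 255.000 = 0.8259 → 0.826.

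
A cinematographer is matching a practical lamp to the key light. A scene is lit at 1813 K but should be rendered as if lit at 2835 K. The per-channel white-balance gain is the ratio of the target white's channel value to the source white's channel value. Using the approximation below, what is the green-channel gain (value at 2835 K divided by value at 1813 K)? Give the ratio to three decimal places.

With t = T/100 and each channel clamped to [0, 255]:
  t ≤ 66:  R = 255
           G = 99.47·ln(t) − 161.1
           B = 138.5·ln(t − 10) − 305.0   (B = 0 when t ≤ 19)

At 1813 K (t = 18.13):
  G = 99.47·ln 18.13 − 161.1 = 99.47·2.8976 − 161.1 = 127.121.
At 2835 K (t = 28.35):
  G = 99.47·ln 28.35 − 161.1 = 99.47·3.3446 − 161.1 = 171.590.
Gain = 171.590 / 127.121 = 1.3498 → 1.350.

1.350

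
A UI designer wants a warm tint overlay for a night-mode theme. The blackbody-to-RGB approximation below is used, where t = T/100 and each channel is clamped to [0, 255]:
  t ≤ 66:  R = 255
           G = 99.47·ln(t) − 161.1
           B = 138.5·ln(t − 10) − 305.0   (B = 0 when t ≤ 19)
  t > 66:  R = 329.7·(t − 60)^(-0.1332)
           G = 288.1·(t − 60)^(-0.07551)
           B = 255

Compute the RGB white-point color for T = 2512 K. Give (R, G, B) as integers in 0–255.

(255, 160, 71)

t = 2512/100 = 25.12; the t ≤ 66 branch applies.
R = 255 by definition for t ≤ 66.
G = 99.47·ln 25.12 − 161.1 = 99.47·3.2237 − 161.1 = 159.558.
B = 138.5·ln(25.12 − 10) − 305.0 = 138.5·ln 15.12 − 305.0 = 138.5·2.7160 − 305.0 = 71.169.
Rounded: (255, 160, 71).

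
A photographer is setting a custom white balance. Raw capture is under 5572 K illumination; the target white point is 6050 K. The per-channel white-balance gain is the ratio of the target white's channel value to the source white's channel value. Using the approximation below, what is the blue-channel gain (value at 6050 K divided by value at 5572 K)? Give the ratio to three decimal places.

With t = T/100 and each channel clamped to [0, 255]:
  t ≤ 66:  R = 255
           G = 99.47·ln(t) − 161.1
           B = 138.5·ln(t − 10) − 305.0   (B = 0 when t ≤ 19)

1.061

At 5572 K (t = 55.72):
  B = 138.5·ln(55.72 − 10) − 305.0 = 138.5·ln 45.72 − 305.0 = 138.5·3.8225 − 305.0 = 224.421.
At 6050 K (t = 60.5):
  B = 138.5·ln(60.5 − 10) − 305.0 = 138.5·ln 50.5 − 305.0 = 138.5·3.9220 − 305.0 = 238.193.
Gain = 238.193 / 224.421 = 1.0614 → 1.061.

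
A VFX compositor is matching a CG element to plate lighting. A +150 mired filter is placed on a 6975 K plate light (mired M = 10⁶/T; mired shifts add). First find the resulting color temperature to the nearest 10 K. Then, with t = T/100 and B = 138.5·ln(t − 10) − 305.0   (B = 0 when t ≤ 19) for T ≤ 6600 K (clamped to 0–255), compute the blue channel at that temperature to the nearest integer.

136

M_in = 10⁶/6975 = 143.37; M_out = 143.37 + (+150) = 293.37.
T_out = 10⁶/293.37 = 3408.7 K → 3410 K; t = 34.1.
B = 138.5·ln(34.1 − 10) − 305.0 = 138.5·ln 24.1 − 305.0 = 138.5·3.1822 − 305.0 = 135.736.
Rounded: 136.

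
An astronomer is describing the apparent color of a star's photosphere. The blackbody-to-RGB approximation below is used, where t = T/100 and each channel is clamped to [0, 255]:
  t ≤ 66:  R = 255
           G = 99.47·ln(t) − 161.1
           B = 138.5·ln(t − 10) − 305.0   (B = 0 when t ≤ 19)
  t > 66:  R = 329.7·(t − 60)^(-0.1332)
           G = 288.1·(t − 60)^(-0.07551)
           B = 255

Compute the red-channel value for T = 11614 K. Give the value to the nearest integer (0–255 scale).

t = 11614/100 = 116.14; the t > 66 branch applies.
R = 329.7·(116.14 − 60)^(-0.1332) = 329.7·56.14^(-0.1332) = 329.7·0.58479 = 192.804.
Rounded: 193.

193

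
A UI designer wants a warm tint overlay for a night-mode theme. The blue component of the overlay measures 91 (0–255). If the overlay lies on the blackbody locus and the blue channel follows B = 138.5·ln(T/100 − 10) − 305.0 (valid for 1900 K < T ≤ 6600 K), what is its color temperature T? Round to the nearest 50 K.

ln(t − 10) = (91 + 305.0) / 138.5 = 2.8592.
t − 10 = e^2.8592 = 17.448, so t = 27.448.
T = 100·t = 2745 K → 2750 K to the nearest 50 K.

2750 K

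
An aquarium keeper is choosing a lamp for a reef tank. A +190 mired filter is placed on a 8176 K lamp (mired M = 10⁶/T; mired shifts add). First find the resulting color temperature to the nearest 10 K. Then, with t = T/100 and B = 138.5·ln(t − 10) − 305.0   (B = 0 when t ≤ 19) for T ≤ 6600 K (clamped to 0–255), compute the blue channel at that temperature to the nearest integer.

M_in = 10⁶/8176 = 122.31; M_out = 122.31 + (+190) = 312.31.
T_out = 10⁶/312.31 = 3202.0 K → 3200 K; t = 32.
B = 138.5·ln(32 − 10) − 305.0 = 138.5·ln 22 − 305.0 = 138.5·3.0910 − 305.0 = 123.109.
Rounded: 123.

123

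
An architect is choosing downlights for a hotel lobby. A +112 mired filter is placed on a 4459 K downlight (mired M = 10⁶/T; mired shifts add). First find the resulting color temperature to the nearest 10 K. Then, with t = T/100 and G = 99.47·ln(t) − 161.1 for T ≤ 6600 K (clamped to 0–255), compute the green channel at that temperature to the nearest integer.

M_in = 10⁶/4459 = 224.27; M_out = 224.27 + (+112) = 336.27.
T_out = 10⁶/336.27 = 2973.8 K → 2970 K; t = 29.7.
G = 99.47·ln 29.7 − 161.1 = 99.47·3.3911 − 161.1 = 176.217.
Rounded: 176.

176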